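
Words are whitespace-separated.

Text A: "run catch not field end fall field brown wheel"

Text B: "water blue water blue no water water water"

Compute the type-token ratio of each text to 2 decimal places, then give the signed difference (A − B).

0.51

TTR(A) = 8/9 = 0.89
TTR(B) = 3/8 = 0.38
Difference = 0.89 − 0.38 = 0.51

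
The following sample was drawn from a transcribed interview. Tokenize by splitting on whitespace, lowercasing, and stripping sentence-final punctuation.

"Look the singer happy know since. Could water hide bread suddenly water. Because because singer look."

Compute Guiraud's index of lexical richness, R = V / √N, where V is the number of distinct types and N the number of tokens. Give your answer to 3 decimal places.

N = 16, V = 12.
√N = 4.000000
R = 12 / 4.000000 = 3.000

3.000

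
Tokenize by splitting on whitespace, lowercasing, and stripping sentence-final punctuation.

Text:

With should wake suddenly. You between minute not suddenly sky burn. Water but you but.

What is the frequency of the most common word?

Frequencies: suddenly:2, you:2, but:2, with:1, should:1, wake:1, between:1, minute:1, not:1, sky:1, burn:1, water:1
Most common: 'suddenly' with frequency 2.

2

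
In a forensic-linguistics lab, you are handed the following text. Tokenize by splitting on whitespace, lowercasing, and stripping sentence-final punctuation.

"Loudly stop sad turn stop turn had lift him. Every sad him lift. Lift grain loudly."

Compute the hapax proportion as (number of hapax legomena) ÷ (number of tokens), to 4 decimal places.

0.1875

Frequencies: lift:3, loudly:2, stop:2, sad:2, turn:2, him:2, had:1, every:1, grain:1
Hapax count = 3; token count = 16.
Ratio = 3 / 16 = 0.1875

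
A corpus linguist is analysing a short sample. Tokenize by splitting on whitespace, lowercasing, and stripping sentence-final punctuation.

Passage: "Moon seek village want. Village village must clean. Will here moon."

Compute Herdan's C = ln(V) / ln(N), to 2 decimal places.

N = 11, V = 8.
ln(V) = 2.079442, ln(N) = 2.397895
C = 2.079442 / 2.397895 = 0.87

0.87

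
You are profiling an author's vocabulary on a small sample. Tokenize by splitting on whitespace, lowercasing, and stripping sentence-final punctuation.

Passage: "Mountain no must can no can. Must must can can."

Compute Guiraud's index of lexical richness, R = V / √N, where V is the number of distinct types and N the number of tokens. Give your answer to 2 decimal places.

N = 10, V = 4.
√N = 3.162278
R = 4 / 3.162278 = 1.26

1.26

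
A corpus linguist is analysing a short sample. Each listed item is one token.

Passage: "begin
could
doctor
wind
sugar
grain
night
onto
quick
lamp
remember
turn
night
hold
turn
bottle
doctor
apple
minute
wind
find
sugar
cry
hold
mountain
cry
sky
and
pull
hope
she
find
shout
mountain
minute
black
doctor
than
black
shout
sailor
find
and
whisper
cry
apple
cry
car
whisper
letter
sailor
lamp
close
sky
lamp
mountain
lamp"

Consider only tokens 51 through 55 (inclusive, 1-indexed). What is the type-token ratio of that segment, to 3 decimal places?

Segment tokens 51–55: sailor, lamp, close, sky, lamp
Segment N = 5, segment V = 4.
TTR = 4 / 5 = 0.800

0.800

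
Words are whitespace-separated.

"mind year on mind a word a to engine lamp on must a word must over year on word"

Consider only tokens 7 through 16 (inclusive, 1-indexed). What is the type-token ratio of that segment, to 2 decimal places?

0.80

Segment tokens 7–16: a, to, engine, lamp, on, must, a, word, must, over
Segment N = 10, segment V = 8.
TTR = 8 / 10 = 0.80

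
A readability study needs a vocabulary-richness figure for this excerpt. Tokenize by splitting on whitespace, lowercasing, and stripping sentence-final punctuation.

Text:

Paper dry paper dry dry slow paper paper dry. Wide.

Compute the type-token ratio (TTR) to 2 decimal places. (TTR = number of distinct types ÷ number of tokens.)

N = 10 tokens, V = 4 types.
TTR = V / N = 4 / 10 = 0.40

0.40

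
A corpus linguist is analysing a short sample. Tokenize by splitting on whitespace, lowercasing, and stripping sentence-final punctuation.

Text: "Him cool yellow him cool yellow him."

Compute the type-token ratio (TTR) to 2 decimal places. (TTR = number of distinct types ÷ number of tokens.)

N = 7 tokens, V = 3 types.
TTR = V / N = 3 / 7 = 0.43

0.43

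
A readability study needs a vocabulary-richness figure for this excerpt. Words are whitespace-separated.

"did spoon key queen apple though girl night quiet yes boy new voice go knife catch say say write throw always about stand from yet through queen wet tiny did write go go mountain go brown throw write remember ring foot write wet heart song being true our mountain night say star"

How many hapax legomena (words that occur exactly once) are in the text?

Frequencies: go:4, write:4, say:3, did:2, queen:2, night:2, throw:2, wet:2, mountain:2, spoon:1, key:1, apple:1, though:1, girl:1, quiet:1, yes:1, boy:1, new:1, voice:1, knife:1, … (18 more, each freq 1)
Hapax (freq=1): about, always, apple, being, boy, brown, catch, foot, from, girl, heart, key, knife, new, our, quiet, remember, ring, song, spoon, stand, star, though, through, tiny, true, voice, yes, yet

29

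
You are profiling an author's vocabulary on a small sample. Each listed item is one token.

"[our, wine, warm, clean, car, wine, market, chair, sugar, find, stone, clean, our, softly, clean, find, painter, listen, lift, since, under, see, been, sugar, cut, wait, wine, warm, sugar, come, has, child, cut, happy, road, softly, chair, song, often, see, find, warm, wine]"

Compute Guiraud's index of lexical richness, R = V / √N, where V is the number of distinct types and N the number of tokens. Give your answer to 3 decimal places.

4.117

N = 43, V = 27.
√N = 6.557439
R = 27 / 6.557439 = 4.117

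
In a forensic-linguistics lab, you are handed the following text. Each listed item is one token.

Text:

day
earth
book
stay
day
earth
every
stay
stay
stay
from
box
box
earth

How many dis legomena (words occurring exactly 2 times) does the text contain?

2

Frequencies: stay:4, earth:3, day:2, box:2, book:1, every:1, from:1
Words with frequency 2: box, day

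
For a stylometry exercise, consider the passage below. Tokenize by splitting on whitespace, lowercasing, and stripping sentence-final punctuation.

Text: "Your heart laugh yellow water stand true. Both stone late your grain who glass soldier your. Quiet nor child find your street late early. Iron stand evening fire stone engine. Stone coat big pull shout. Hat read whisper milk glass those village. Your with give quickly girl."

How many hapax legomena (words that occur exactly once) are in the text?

33

Frequencies: your:5, stone:3, stand:2, late:2, glass:2, heart:1, laugh:1, yellow:1, water:1, true:1, both:1, grain:1, who:1, soldier:1, quiet:1, nor:1, child:1, find:1, street:1, early:1, … (18 more, each freq 1)
Hapax (freq=1): big, both, child, coat, early, engine, evening, find, fire, girl, give, grain, hat, heart, iron, laugh, milk, nor, pull, quickly, quiet, read, shout, soldier, street, those, true, village, water, whisper, who, with, yellow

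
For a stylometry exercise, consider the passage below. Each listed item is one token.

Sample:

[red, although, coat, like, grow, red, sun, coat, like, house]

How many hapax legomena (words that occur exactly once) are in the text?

4

Frequencies: red:2, coat:2, like:2, although:1, grow:1, sun:1, house:1
Hapax (freq=1): although, grow, house, sun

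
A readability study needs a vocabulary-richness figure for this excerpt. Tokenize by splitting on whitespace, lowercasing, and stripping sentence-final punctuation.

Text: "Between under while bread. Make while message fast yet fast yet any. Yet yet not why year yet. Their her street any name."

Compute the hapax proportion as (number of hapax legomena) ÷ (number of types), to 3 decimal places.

Frequencies: yet:5, while:2, fast:2, any:2, between:1, under:1, bread:1, make:1, message:1, not:1, why:1, year:1, their:1, her:1, street:1, name:1
Hapax count = 12; type count = 16.
Ratio = 12 / 16 = 0.750

0.750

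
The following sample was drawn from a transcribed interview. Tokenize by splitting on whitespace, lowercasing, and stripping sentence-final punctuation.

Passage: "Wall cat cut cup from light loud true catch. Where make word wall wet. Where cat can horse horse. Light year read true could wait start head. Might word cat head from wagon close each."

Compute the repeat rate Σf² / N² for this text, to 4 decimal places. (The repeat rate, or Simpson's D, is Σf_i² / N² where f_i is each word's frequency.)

0.0465

Frequencies: cat:3, wall:2, from:2, light:2, true:2, where:2, word:2, horse:2, head:2, cut:1, cup:1, loud:1, catch:1, make:1, wet:1, can:1, year:1, read:1, could:1, wait:1, … (5 more, each freq 1)
Σf² = 57; N² = 1225
Repeat rate = 57 / 1225 = 0.0465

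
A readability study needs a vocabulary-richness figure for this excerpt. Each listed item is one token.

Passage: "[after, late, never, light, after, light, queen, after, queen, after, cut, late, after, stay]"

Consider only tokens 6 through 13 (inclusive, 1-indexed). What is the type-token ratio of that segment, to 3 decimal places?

0.625

Segment tokens 6–13: light, queen, after, queen, after, cut, late, after
Segment N = 8, segment V = 5.
TTR = 5 / 8 = 0.625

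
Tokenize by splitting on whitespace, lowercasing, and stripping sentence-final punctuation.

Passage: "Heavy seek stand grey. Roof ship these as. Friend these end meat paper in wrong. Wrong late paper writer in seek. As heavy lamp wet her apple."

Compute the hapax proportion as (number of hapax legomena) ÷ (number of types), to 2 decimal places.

Frequencies: heavy:2, seek:2, these:2, as:2, paper:2, in:2, wrong:2, stand:1, grey:1, roof:1, ship:1, friend:1, end:1, meat:1, late:1, writer:1, lamp:1, wet:1, her:1, apple:1
Hapax count = 13; type count = 20.
Ratio = 13 / 20 = 0.65

0.65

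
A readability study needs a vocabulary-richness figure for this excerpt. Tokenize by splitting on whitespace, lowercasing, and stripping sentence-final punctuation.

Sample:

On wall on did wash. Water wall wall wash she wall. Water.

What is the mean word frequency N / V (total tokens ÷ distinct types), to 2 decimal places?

N = 12 tokens, V = 6 types.
Mean frequency = N / V = 12 / 6 = 2.00

2.00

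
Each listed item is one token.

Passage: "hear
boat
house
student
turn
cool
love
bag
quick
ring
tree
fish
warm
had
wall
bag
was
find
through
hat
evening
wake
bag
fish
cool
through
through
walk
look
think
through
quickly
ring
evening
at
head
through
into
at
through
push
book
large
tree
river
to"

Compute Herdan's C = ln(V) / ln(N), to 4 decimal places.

N = 46, V = 33.
ln(V) = 3.496508, ln(N) = 3.828641
C = 3.496508 / 3.828641 = 0.9133

0.9133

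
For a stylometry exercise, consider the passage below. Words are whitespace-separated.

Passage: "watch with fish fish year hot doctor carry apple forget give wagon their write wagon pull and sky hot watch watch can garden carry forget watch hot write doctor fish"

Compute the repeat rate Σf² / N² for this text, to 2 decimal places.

Frequencies: watch:4, fish:3, hot:3, doctor:2, carry:2, forget:2, wagon:2, write:2, with:1, year:1, apple:1, give:1, their:1, pull:1, and:1, sky:1, can:1, garden:1
Σf² = 64; N² = 900
Repeat rate = 64 / 900 = 0.07

0.07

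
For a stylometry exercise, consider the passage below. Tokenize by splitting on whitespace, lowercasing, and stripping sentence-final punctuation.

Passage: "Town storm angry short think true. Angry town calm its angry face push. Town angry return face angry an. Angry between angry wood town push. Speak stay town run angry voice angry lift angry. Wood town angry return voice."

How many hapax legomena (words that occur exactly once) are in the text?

12

Frequencies: angry:11, town:6, face:2, push:2, return:2, wood:2, voice:2, storm:1, short:1, think:1, true:1, calm:1, its:1, an:1, between:1, speak:1, stay:1, run:1, lift:1
Hapax (freq=1): an, between, calm, its, lift, run, short, speak, stay, storm, think, true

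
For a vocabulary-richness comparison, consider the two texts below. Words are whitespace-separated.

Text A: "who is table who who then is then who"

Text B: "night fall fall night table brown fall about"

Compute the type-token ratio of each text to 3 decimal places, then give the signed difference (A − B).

TTR(A) = 4/9 = 0.444
TTR(B) = 5/8 = 0.625
Difference = 0.444 − 0.625 = -0.181

-0.181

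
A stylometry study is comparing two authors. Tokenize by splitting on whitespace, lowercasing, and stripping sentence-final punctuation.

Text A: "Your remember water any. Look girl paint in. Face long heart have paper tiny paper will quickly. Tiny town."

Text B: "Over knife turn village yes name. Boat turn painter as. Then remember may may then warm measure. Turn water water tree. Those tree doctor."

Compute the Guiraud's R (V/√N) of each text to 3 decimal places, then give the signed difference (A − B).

A: V=17, N=19, R=3.900
B: V=18, N=24, R=3.674
Difference = 3.900 − 3.674 = 0.226

0.226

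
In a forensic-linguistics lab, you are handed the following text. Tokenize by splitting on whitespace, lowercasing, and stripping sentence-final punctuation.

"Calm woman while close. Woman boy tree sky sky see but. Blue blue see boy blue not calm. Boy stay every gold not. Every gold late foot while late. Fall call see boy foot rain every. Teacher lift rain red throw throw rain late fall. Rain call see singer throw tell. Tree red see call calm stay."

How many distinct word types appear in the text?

Distinct types: {blue, boy, but, call, calm, close, every, fall, foot, gold, late, lift, not, rain, red, see, singer, sky, stay, teacher, tell, throw, tree, while, woman}
V = 25

25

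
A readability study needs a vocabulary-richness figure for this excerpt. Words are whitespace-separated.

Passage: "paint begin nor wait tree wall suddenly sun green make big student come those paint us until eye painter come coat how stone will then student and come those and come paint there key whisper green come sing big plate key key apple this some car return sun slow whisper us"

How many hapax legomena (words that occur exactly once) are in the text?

Frequencies: come:5, paint:3, key:3, sun:2, green:2, big:2, student:2, those:2, us:2, and:2, whisper:2, begin:1, nor:1, wait:1, tree:1, wall:1, suddenly:1, make:1, until:1, eye:1, … (15 more, each freq 1)
Hapax (freq=1): apple, begin, car, coat, eye, how, make, nor, painter, plate, return, sing, slow, some, stone, suddenly, then, there, this, tree, until, wait, wall, will

24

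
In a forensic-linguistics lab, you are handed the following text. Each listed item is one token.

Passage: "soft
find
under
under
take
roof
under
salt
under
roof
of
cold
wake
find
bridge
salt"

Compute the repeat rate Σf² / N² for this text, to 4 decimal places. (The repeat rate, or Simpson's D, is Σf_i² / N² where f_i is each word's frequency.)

Frequencies: under:4, find:2, roof:2, salt:2, soft:1, take:1, of:1, cold:1, wake:1, bridge:1
Σf² = 34; N² = 256
Repeat rate = 34 / 256 = 0.1328

0.1328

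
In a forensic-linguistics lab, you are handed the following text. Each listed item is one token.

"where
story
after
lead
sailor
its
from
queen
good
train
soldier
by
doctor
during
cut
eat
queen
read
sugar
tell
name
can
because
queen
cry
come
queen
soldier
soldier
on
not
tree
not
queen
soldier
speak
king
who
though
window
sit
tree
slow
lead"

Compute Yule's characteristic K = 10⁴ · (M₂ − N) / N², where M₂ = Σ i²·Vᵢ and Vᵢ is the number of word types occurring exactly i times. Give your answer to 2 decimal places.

Frequencies: queen:5, soldier:4, lead:2, not:2, tree:2, where:1, story:1, after:1, sailor:1, its:1, from:1, good:1, train:1, by:1, doctor:1, during:1, cut:1, eat:1, read:1, sugar:1, … (14 more, each freq 1)
N = 44. Frequency spectrum: V_1=29, V_2=3, V_4=1, V_5=1
M₂ = 1²·29 + 2²·3 + 4²·1 + 5²·1 = 82
K = 10000 × (82 − 44) / 44² = 196.28

196.28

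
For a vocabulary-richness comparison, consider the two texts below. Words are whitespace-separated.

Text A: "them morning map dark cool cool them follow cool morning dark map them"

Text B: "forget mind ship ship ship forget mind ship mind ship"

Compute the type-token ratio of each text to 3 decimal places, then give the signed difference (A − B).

TTR(A) = 6/13 = 0.462
TTR(B) = 3/10 = 0.300
Difference = 0.462 − 0.300 = 0.162

0.162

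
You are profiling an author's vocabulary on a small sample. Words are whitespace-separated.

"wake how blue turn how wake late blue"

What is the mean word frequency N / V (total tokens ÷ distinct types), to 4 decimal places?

1.6000

N = 8 tokens, V = 5 types.
Mean frequency = N / V = 8 / 5 = 1.6000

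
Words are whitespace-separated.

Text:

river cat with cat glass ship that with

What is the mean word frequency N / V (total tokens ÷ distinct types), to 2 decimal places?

N = 8 tokens, V = 6 types.
Mean frequency = N / V = 8 / 6 = 1.33

1.33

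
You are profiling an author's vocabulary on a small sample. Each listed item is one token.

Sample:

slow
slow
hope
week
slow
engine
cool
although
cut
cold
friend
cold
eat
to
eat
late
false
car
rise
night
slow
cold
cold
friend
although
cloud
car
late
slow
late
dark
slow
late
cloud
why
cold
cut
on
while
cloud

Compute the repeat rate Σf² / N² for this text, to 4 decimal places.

Frequencies: slow:6, cold:5, late:4, cloud:3, although:2, cut:2, friend:2, eat:2, car:2, hope:1, week:1, engine:1, cool:1, to:1, false:1, rise:1, night:1, dark:1, why:1, on:1, … (1 more, each freq 1)
Σf² = 118; N² = 1600
Repeat rate = 118 / 1600 = 0.0738

0.0738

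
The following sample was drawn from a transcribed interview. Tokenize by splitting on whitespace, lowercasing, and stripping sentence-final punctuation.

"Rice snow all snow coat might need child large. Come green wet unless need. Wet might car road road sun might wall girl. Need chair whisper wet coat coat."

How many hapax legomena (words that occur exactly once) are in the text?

Frequencies: coat:3, might:3, need:3, wet:3, snow:2, road:2, rice:1, all:1, child:1, large:1, come:1, green:1, unless:1, car:1, sun:1, wall:1, girl:1, chair:1, whisper:1
Hapax (freq=1): all, car, chair, child, come, girl, green, large, rice, sun, unless, wall, whisper

13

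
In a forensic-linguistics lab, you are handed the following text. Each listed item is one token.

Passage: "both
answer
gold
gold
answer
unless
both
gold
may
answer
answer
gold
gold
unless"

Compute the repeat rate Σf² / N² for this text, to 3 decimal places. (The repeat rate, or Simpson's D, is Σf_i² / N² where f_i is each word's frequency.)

0.255

Frequencies: gold:5, answer:4, both:2, unless:2, may:1
Σf² = 50; N² = 196
Repeat rate = 50 / 196 = 0.255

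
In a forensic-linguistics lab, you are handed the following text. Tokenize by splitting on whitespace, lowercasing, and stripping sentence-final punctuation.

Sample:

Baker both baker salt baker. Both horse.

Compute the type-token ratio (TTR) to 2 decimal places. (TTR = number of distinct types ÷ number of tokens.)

N = 7 tokens, V = 4 types.
TTR = V / N = 4 / 7 = 0.57

0.57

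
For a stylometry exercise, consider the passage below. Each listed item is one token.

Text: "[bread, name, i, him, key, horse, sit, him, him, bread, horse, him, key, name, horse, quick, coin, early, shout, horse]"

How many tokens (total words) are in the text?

Tokens: bread, name, i, him, key, horse, sit, him, him, bread, horse, him, key, name, horse, quick, coin, early, shout, horse
N = 20

20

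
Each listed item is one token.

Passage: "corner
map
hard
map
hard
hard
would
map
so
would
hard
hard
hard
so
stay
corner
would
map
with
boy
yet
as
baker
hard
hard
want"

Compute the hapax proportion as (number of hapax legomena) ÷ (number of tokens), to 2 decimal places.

0.27

Frequencies: hard:8, map:4, would:3, corner:2, so:2, stay:1, with:1, boy:1, yet:1, as:1, baker:1, want:1
Hapax count = 7; token count = 26.
Ratio = 7 / 26 = 0.27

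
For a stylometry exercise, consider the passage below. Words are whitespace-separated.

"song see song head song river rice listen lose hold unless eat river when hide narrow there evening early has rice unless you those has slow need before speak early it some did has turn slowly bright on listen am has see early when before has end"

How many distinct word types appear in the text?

32

Distinct types: {am, before, bright, did, early, eat, end, evening, has, head, hide, hold, it, listen, lose, narrow, need, on, rice, river, see, slow, slowly, some, song, speak, there, those, turn, unless, when, you}
V = 32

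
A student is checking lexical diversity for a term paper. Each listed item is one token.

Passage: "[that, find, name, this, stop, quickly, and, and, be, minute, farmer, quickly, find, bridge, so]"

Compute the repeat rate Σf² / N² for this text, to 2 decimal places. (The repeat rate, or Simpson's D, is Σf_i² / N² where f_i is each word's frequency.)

0.09

Frequencies: find:2, quickly:2, and:2, that:1, name:1, this:1, stop:1, be:1, minute:1, farmer:1, bridge:1, so:1
Σf² = 21; N² = 225
Repeat rate = 21 / 225 = 0.09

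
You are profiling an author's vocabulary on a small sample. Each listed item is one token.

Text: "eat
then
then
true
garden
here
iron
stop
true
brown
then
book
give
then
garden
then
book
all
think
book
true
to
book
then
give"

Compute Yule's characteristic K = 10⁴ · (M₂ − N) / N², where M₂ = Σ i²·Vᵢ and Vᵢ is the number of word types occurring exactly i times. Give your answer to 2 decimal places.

832.00

Frequencies: then:6, book:4, true:3, garden:2, give:2, eat:1, here:1, iron:1, stop:1, brown:1, all:1, think:1, to:1
N = 25. Frequency spectrum: V_1=8, V_2=2, V_3=1, V_4=1, V_6=1
M₂ = 1²·8 + 2²·2 + 3²·1 + 4²·1 + 6²·1 = 77
K = 10000 × (77 − 25) / 25² = 832.00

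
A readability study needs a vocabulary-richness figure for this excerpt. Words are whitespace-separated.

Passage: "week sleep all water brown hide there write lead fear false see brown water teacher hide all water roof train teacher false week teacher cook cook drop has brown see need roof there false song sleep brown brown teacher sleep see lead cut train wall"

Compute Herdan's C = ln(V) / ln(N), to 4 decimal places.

0.8120

N = 45, V = 22.
ln(V) = 3.091042, ln(N) = 3.806662
C = 3.091042 / 3.806662 = 0.8120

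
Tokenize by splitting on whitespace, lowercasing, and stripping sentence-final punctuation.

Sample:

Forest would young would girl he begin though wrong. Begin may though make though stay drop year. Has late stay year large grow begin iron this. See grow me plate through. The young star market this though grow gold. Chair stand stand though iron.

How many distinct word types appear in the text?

29

Distinct types: {begin, chair, drop, forest, girl, gold, grow, has, he, iron, large, late, make, market, may, me, plate, see, stand, star, stay, the, this, though, through, would, wrong, year, young}
V = 29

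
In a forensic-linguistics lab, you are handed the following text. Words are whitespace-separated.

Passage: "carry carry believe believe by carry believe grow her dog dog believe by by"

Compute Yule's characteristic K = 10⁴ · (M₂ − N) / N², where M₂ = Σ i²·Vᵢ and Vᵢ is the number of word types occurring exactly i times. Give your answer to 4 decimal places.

1326.5306

Frequencies: believe:4, carry:3, by:3, dog:2, grow:1, her:1
N = 14. Frequency spectrum: V_1=2, V_2=1, V_3=2, V_4=1
M₂ = 1²·2 + 2²·1 + 3²·2 + 4²·1 = 40
K = 10000 × (40 − 14) / 14² = 1326.5306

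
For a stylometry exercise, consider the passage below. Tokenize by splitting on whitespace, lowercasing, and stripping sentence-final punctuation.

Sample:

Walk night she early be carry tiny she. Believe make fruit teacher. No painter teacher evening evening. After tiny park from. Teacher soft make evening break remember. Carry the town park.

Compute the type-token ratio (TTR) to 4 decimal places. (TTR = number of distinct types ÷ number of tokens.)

N = 31 tokens, V = 22 types.
TTR = V / N = 22 / 31 = 0.7097

0.7097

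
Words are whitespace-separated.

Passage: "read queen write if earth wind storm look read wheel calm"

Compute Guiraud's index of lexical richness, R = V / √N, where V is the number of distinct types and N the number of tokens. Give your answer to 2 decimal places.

N = 11, V = 10.
√N = 3.316625
R = 10 / 3.316625 = 3.02

3.02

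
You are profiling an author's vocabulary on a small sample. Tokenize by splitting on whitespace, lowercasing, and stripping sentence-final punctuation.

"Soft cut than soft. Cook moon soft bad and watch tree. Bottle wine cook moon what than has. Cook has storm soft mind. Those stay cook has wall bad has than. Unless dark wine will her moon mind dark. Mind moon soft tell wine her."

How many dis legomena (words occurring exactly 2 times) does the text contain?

Frequencies: soft:5, cook:4, moon:4, has:4, than:3, wine:3, mind:3, bad:2, dark:2, her:2, cut:1, and:1, watch:1, tree:1, bottle:1, what:1, storm:1, those:1, stay:1, wall:1, … (3 more, each freq 1)
Words with frequency 2: bad, dark, her

3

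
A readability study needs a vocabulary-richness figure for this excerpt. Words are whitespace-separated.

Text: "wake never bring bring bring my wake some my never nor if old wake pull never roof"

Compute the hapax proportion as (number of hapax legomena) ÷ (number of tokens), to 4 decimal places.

Frequencies: wake:3, never:3, bring:3, my:2, some:1, nor:1, if:1, old:1, pull:1, roof:1
Hapax count = 6; token count = 17.
Ratio = 6 / 17 = 0.3529

0.3529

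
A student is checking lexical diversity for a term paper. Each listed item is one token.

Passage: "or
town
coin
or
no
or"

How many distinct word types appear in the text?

Distinct types: {coin, no, or, town}
V = 4

4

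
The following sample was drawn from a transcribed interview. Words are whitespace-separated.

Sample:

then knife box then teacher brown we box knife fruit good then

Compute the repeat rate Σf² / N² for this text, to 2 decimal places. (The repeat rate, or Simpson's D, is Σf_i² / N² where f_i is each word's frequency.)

0.15

Frequencies: then:3, knife:2, box:2, teacher:1, brown:1, we:1, fruit:1, good:1
Σf² = 22; N² = 144
Repeat rate = 22 / 144 = 0.15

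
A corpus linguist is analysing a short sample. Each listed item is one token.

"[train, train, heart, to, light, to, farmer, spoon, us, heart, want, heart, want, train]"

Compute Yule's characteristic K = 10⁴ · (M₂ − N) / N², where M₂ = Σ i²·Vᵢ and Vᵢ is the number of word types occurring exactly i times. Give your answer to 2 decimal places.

816.33

Frequencies: train:3, heart:3, to:2, want:2, light:1, farmer:1, spoon:1, us:1
N = 14. Frequency spectrum: V_1=4, V_2=2, V_3=2
M₂ = 1²·4 + 2²·2 + 3²·2 = 30
K = 10000 × (30 − 14) / 14² = 816.33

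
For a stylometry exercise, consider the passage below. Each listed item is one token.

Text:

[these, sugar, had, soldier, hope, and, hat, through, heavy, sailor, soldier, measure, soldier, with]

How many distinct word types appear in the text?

12

Distinct types: {and, had, hat, heavy, hope, measure, sailor, soldier, sugar, these, through, with}
V = 12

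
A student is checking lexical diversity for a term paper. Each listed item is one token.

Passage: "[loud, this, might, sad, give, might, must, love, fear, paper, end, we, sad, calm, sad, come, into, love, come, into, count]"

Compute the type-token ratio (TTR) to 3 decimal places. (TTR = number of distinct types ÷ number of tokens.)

0.714

N = 21 tokens, V = 15 types.
TTR = V / N = 15 / 21 = 0.714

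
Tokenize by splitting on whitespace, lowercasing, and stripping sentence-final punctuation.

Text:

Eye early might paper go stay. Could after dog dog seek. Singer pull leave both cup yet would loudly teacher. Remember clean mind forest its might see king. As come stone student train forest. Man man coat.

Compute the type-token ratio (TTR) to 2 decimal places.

N = 37 tokens, V = 33 types.
TTR = V / N = 33 / 37 = 0.89

0.89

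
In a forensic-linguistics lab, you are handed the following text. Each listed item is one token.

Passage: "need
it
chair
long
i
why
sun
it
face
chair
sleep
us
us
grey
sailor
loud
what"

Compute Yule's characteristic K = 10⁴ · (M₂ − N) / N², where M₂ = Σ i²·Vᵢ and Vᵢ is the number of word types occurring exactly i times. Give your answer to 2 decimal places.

Frequencies: it:2, chair:2, us:2, need:1, long:1, i:1, why:1, sun:1, face:1, sleep:1, grey:1, sailor:1, loud:1, what:1
N = 17. Frequency spectrum: V_1=11, V_2=3
M₂ = 1²·11 + 2²·3 = 23
K = 10000 × (23 − 17) / 17² = 207.61

207.61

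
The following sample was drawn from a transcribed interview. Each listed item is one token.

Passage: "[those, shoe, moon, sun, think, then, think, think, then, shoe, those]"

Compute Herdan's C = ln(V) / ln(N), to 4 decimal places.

0.7472

N = 11, V = 6.
ln(V) = 1.791759, ln(N) = 2.397895
C = 1.791759 / 2.397895 = 0.7472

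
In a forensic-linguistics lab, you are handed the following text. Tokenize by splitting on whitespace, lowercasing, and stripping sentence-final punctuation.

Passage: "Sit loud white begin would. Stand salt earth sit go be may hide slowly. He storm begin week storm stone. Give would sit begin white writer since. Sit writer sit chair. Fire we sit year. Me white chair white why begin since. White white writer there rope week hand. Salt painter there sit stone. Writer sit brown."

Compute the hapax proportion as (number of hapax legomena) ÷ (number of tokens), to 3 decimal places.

Frequencies: sit:8, white:6, begin:4, writer:4, would:2, salt:2, storm:2, week:2, stone:2, since:2, chair:2, there:2, loud:1, stand:1, earth:1, go:1, be:1, may:1, hide:1, slowly:1, … (11 more, each freq 1)
Hapax count = 19; token count = 57.
Ratio = 19 / 57 = 0.333

0.333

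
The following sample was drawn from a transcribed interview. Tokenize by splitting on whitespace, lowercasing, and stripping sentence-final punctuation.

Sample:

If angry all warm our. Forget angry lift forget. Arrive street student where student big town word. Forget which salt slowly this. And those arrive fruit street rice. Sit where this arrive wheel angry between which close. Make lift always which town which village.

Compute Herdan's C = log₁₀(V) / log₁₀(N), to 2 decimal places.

N = 44, V = 29.
log₁₀(V) = 1.462398, log₁₀(N) = 1.643453
C = 1.462398 / 1.643453 = 0.89

0.89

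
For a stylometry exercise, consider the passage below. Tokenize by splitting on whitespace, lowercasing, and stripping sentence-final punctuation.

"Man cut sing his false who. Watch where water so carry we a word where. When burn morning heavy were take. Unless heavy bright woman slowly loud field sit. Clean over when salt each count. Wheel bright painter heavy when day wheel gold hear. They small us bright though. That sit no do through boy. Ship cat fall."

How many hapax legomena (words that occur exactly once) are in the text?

Frequencies: when:3, heavy:3, bright:3, where:2, sit:2, wheel:2, man:1, cut:1, sing:1, his:1, false:1, who:1, watch:1, water:1, so:1, carry:1, we:1, a:1, word:1, burn:1, … (29 more, each freq 1)
Hapax (freq=1): a, boy, burn, carry, cat, clean, count, cut, day, do, each, fall, false, field, gold, hear, his, loud, man, morning, no, over, painter, salt, ship, sing, slowly, small, so, take, that, they, though, through, unless, us, watch, water, we, were, who, woman, word

43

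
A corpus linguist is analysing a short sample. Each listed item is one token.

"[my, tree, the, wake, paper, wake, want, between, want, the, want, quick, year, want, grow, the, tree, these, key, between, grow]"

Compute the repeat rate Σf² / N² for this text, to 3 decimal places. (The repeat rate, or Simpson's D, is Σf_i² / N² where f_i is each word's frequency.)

0.107

Frequencies: want:4, the:3, tree:2, wake:2, between:2, grow:2, my:1, paper:1, quick:1, year:1, these:1, key:1
Σf² = 47; N² = 441
Repeat rate = 47 / 441 = 0.107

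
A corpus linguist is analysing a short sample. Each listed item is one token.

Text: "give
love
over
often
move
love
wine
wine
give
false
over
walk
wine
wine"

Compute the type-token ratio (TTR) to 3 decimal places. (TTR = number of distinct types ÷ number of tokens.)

0.571

N = 14 tokens, V = 8 types.
TTR = V / N = 8 / 14 = 0.571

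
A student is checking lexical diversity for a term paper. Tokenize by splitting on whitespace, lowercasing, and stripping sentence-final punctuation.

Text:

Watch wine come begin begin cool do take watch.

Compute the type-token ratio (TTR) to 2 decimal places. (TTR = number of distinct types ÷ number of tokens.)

N = 9 tokens, V = 7 types.
TTR = V / N = 7 / 9 = 0.78

0.78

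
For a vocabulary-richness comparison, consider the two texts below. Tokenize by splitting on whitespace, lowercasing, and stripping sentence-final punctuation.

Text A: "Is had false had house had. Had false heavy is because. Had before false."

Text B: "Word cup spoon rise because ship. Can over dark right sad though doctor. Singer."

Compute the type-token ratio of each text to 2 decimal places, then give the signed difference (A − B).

TTR(A) = 7/14 = 0.50
TTR(B) = 14/14 = 1.00
Difference = 0.50 − 1.00 = -0.50

-0.50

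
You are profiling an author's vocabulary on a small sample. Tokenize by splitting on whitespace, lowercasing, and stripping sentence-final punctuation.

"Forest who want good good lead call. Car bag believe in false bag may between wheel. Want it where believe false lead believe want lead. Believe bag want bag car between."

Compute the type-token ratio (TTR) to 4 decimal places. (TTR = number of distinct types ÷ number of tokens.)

0.5161

N = 31 tokens, V = 16 types.
TTR = V / N = 16 / 31 = 0.5161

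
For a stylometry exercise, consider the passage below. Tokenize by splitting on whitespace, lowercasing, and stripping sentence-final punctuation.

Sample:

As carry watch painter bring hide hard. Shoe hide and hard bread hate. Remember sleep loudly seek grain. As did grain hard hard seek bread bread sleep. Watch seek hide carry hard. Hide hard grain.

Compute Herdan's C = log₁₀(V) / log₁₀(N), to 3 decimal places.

N = 35, V = 17.
log₁₀(V) = 1.230449, log₁₀(N) = 1.544068
C = 1.230449 / 1.544068 = 0.797

0.797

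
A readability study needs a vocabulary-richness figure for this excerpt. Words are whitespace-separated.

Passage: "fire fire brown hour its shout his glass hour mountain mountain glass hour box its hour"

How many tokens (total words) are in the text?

Tokens: fire, fire, brown, hour, its, shout, his, glass, hour, mountain, mountain, glass, hour, box, its, hour
N = 16

16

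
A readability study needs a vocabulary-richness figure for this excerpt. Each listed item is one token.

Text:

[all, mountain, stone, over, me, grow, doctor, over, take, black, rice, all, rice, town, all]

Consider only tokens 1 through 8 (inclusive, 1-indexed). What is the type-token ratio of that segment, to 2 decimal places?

0.88

Segment tokens 1–8: all, mountain, stone, over, me, grow, doctor, over
Segment N = 8, segment V = 7.
TTR = 7 / 8 = 0.88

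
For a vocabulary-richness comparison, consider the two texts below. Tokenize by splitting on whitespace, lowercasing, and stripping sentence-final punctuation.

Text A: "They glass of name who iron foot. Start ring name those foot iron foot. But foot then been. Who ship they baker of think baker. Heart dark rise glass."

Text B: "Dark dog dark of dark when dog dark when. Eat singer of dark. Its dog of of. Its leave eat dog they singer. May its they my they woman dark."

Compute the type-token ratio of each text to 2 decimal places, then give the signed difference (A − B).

0.26

TTR(A) = 19/29 = 0.66
TTR(B) = 12/30 = 0.40
Difference = 0.66 − 0.40 = 0.26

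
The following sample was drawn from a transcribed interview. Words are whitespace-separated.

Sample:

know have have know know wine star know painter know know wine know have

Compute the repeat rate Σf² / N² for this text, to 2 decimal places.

Frequencies: know:7, have:3, wine:2, star:1, painter:1
Σf² = 64; N² = 196
Repeat rate = 64 / 196 = 0.33

0.33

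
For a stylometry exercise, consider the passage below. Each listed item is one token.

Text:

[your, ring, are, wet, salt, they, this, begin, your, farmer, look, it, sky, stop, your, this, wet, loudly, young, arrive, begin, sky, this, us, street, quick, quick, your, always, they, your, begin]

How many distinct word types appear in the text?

20

Distinct types: {always, are, arrive, begin, farmer, it, look, loudly, quick, ring, salt, sky, stop, street, they, this, us, wet, young, your}
V = 20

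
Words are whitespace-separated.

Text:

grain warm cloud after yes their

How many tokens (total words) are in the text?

6

Tokens: grain, warm, cloud, after, yes, their
N = 6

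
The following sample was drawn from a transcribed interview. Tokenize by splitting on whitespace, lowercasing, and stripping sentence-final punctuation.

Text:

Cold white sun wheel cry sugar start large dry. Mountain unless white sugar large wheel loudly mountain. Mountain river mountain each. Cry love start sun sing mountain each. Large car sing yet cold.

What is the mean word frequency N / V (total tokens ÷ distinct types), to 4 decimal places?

1.8333

N = 33 tokens, V = 18 types.
Mean frequency = N / V = 33 / 18 = 1.8333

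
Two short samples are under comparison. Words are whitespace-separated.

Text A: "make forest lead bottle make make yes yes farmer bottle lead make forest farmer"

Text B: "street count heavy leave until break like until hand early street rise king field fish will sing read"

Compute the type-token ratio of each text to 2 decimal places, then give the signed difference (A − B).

-0.46

TTR(A) = 6/14 = 0.43
TTR(B) = 16/18 = 0.89
Difference = 0.43 − 0.89 = -0.46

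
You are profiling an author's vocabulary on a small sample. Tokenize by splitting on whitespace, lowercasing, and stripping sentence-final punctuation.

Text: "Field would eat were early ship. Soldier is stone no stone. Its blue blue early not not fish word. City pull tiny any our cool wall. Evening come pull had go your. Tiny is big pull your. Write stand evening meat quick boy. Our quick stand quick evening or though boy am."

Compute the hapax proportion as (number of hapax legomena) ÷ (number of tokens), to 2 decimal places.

Frequencies: pull:3, evening:3, quick:3, early:2, is:2, stone:2, blue:2, not:2, tiny:2, our:2, your:2, stand:2, boy:2, field:1, would:1, eat:1, were:1, ship:1, soldier:1, no:1, … (16 more, each freq 1)
Hapax count = 23; token count = 52.
Ratio = 23 / 52 = 0.44

0.44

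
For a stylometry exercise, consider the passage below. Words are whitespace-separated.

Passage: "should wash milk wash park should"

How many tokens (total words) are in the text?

Tokens: should, wash, milk, wash, park, should
N = 6

6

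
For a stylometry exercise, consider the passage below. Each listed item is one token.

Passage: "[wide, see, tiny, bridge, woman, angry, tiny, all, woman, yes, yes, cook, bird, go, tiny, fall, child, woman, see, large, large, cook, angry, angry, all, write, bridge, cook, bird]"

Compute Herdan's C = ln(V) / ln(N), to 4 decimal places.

N = 29, V = 15.
ln(V) = 2.708050, ln(N) = 3.367296
C = 2.708050 / 3.367296 = 0.8042

0.8042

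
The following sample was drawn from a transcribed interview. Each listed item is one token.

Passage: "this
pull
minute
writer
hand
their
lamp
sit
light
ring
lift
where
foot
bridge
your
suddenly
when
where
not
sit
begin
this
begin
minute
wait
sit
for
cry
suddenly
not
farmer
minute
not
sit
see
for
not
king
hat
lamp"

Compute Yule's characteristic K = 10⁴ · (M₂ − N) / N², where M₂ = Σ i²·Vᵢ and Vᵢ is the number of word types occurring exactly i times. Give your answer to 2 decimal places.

Frequencies: sit:4, not:4, minute:3, this:2, lamp:2, where:2, suddenly:2, begin:2, for:2, pull:1, writer:1, hand:1, their:1, light:1, ring:1, lift:1, foot:1, bridge:1, your:1, when:1, … (6 more, each freq 1)
N = 40. Frequency spectrum: V_1=17, V_2=6, V_3=1, V_4=2
M₂ = 1²·17 + 2²·6 + 3²·1 + 4²·2 = 82
K = 10000 × (82 − 40) / 40² = 262.50

262.50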